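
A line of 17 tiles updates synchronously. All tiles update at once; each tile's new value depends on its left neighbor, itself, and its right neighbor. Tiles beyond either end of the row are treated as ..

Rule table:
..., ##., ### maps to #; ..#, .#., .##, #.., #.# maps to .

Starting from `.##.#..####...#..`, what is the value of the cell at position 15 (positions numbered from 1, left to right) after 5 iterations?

.

..#.....###.#...#
#...###..##...#..
..#..##...#.#...#
#.....#.#.....#..
..###.....###...#
position 15 holds .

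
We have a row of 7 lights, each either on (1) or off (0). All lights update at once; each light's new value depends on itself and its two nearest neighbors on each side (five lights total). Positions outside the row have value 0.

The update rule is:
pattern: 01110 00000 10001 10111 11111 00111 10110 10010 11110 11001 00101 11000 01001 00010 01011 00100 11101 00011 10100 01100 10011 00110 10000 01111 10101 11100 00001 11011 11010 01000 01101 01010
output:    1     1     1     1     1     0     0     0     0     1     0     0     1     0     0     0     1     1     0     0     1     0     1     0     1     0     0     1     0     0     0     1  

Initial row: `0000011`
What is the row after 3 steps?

1110100
0110001
1000100

1000100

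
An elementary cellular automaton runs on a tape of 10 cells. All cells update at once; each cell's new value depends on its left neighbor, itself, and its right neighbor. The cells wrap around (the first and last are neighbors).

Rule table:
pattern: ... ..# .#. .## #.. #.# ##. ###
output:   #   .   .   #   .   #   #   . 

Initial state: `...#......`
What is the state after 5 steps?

.#...#..#.

##...#####
.#.#.#....
..#.#..###
...#...#.#
.#...#..#.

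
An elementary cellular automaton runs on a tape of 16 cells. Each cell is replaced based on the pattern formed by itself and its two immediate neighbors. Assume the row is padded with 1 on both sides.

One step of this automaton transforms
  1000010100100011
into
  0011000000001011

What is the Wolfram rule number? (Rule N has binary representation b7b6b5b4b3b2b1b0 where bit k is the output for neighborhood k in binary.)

137

position 15: 111 → 1  (bit 7 = 1)
position 0: 110 → 0  (bit 6 = 0)
position 6: 101 → 0  (bit 5 = 0)
position 1: 100 → 0  (bit 4 = 0)
position 14: 011 → 1  (bit 3 = 1)
position 5: 010 → 0  (bit 2 = 0)
position 4: 001 → 0  (bit 1 = 0)
position 2: 000 → 1  (bit 0 = 1)
bits b7..b0 = 10001001 = 137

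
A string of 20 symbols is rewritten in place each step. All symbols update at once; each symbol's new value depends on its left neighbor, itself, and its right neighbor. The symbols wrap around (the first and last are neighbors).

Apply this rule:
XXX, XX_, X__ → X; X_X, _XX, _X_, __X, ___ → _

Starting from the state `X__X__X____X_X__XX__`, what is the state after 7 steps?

X__XX__X__X__X______

_X__X__X______X__XX_
__X__X__X______X__XX
X__X__X__X______X__X
XX__X__X__X______X__
_XX__X__X__X______X_
__XX__X__X__X______X
X__XX__X__X__X______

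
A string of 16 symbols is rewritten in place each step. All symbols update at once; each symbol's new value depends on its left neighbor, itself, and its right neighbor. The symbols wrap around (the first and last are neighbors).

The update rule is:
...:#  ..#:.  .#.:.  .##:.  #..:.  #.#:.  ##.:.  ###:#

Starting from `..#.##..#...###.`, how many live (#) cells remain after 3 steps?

12

#.........#..#..
..#######.......
#..#####..######
count of #: 12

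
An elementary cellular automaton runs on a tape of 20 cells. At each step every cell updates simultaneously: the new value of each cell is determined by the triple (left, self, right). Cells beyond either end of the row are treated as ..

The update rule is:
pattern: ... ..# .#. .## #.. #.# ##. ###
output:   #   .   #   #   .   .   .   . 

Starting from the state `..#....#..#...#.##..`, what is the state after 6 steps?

#.#.#..#..#.#.#.#..#

#.#.##.#..#.#.#.#..#
#.#.#..#..#.#.#.#..#
#.#.#..#..#.#.#.#..#  (fixed point — unchanged through step 6)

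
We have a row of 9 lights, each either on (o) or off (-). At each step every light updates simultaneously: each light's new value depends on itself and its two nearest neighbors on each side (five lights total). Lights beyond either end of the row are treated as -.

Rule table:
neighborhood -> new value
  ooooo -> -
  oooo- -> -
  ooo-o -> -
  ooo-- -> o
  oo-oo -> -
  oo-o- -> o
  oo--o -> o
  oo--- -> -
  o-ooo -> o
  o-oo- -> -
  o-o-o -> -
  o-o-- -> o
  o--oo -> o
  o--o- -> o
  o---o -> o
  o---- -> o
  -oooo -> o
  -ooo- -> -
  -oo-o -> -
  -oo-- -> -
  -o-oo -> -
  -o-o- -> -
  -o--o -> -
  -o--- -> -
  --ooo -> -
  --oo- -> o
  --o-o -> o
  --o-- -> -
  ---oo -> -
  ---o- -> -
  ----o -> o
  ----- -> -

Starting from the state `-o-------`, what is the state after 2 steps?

-o---o---

---o-----
-o---o---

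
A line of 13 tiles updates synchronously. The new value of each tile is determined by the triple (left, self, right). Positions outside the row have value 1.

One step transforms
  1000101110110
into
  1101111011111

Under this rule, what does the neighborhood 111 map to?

At position 7 the neighborhood is 111; the next row has 0 there.

0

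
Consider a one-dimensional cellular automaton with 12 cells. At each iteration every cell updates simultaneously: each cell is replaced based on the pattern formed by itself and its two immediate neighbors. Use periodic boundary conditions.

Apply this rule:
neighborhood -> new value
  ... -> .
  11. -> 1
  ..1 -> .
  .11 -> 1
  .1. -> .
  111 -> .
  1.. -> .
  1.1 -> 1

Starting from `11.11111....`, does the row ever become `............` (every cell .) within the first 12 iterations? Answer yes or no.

yes

1111...1....
1..1........
............
all cells are . at iteration 3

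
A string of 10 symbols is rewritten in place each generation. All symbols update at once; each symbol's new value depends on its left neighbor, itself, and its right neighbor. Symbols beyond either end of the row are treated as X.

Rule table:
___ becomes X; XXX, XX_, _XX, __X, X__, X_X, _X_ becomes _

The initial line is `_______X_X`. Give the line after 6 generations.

_XXXXX____
_______XX_
_XXXXX____  (repeats generation 1; period 2)
generation 6: _______XX_

_______XX_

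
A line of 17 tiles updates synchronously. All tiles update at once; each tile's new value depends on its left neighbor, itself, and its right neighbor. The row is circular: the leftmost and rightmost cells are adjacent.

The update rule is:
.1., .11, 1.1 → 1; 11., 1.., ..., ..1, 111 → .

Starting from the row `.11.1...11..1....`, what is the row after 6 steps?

.1.11...1...1....
.111....1...1....
.1......1...1....
.1......1...1....  (fixed point — unchanged through step 6)

.1......1...1....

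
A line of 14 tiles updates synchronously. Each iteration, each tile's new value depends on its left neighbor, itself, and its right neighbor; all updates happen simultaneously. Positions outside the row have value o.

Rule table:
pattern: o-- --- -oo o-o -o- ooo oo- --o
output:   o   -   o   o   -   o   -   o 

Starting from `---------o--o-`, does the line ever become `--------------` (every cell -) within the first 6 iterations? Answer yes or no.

o-------o-oo-o
-o-----o-oo-oo
o-o---o-oo-ooo
-o-o-o-oo-oooo
o-o-o-oo-ooooo
-o-o-oo-oooooo
iteration 6 is -o-o-oo-oooooo, still not uniform -

no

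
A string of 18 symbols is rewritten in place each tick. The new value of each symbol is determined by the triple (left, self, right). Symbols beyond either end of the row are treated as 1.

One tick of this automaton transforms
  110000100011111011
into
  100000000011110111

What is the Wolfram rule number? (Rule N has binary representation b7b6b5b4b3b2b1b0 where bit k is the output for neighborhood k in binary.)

position 0: 111 → 1  (bit 7 = 1)
position 1: 110 → 0  (bit 6 = 0)
position 15: 101 → 1  (bit 5 = 1)
position 2: 100 → 0  (bit 4 = 0)
position 10: 011 → 1  (bit 3 = 1)
position 6: 010 → 0  (bit 2 = 0)
position 5: 001 → 0  (bit 1 = 0)
position 3: 000 → 0  (bit 0 = 0)
bits b7..b0 = 10101000 = 168

168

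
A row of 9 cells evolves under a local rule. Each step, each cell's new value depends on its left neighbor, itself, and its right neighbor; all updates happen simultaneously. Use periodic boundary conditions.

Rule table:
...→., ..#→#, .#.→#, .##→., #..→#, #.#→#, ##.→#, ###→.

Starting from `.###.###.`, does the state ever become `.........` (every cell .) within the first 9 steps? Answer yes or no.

#..##..##
###.###..
..##..###
##.###..#
.##..###.
#.###..##
##..###..
.###..###
#..###..#
step 9 is #..###..#, still not uniform .

no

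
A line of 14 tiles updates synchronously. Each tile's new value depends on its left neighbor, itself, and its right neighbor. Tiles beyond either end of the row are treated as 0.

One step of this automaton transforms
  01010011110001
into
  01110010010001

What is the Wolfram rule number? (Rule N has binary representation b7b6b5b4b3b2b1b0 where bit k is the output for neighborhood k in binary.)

position 7: 111 → 0  (bit 7 = 0)
position 9: 110 → 1  (bit 6 = 1)
position 2: 101 → 1  (bit 5 = 1)
position 4: 100 → 0  (bit 4 = 0)
position 6: 011 → 1  (bit 3 = 1)
position 1: 010 → 1  (bit 2 = 1)
position 0: 001 → 0  (bit 1 = 0)
position 11: 000 → 0  (bit 0 = 0)
bits b7..b0 = 01101100 = 108

108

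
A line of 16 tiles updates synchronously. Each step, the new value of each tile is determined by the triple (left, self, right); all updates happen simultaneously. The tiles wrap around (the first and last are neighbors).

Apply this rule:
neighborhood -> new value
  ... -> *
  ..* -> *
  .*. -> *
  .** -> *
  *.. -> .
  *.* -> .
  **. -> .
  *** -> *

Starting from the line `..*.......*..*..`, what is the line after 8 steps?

***.*******.**.*
**..******..*..*
*..******..**.**
..******..**..**
.******..**..**.
******..**..**..
*****..**..**..*
****..**..**..**

****..**..**..**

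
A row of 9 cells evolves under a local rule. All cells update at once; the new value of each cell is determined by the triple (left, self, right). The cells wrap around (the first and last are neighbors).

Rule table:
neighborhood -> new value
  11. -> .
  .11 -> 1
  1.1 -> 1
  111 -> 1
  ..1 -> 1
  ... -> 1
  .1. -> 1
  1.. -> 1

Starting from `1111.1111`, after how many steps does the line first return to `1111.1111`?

9

111.11111
11.111111
1.1111111
.11111111
11111111.
1111111.1
111111.11
11111.111
1111.1111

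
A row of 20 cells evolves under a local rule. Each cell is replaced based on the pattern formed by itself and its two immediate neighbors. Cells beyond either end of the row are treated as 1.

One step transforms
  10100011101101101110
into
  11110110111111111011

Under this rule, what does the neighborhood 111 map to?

At position 7 the neighborhood is 111; the next row has 0 there.

0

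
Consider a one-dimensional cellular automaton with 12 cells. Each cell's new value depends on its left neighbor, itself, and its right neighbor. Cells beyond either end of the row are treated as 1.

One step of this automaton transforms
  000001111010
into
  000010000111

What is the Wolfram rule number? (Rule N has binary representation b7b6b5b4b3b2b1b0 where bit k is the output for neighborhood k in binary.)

position 6: 111 → 0  (bit 7 = 0)
position 8: 110 → 0  (bit 6 = 0)
position 9: 101 → 1  (bit 5 = 1)
position 0: 100 → 0  (bit 4 = 0)
position 5: 011 → 0  (bit 3 = 0)
position 10: 010 → 1  (bit 2 = 1)
position 4: 001 → 1  (bit 1 = 1)
position 1: 000 → 0  (bit 0 = 0)
bits b7..b0 = 00100110 = 38

38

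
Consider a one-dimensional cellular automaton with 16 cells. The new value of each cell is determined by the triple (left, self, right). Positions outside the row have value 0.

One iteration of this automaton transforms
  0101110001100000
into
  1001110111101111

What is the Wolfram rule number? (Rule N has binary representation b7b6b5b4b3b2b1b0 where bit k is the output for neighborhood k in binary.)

position 4: 111 → 1  (bit 7 = 1)
position 5: 110 → 1  (bit 6 = 1)
position 2: 101 → 0  (bit 5 = 0)
position 6: 100 → 0  (bit 4 = 0)
position 3: 011 → 1  (bit 3 = 1)
position 1: 010 → 0  (bit 2 = 0)
position 0: 001 → 1  (bit 1 = 1)
position 7: 000 → 1  (bit 0 = 1)
bits b7..b0 = 11001011 = 203

203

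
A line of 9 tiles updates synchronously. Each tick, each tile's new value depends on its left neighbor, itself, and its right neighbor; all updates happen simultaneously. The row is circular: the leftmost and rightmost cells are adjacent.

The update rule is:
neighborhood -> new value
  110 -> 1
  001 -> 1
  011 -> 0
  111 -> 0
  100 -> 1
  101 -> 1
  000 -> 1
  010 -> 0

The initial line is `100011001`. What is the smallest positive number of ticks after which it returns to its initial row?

111101110
000110011
111011101
001100110
110111011
011001100
101110111
110011000
011101111
100110001
111011110
001100011
110111101
011000110
101111011
110001100
011110111
100011001

18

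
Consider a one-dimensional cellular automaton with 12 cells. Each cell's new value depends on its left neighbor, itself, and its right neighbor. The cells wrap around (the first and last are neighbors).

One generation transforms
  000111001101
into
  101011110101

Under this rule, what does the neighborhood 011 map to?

0

At position 3 the neighborhood is 011; the next row has 0 there.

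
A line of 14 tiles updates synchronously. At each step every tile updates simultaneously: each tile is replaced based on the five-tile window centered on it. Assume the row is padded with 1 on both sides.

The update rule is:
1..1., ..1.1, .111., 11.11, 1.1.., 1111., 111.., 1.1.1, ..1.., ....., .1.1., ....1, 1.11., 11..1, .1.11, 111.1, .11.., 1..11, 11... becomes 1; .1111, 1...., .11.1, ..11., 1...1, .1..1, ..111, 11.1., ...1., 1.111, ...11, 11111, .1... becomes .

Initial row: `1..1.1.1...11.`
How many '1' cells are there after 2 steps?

5

step 1: 11111111.....1
step 2: ......111.11..
count of 1: 5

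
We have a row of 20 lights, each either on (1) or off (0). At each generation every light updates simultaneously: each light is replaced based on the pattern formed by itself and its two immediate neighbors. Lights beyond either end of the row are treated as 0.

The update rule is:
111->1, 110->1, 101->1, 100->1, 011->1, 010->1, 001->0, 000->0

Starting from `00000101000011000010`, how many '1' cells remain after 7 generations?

00000111100011100011
00000111110011110011
00000111111011111011
00000111111111111111
00000111111111111111  (fixed point — unchanged through generation 7)
count of 1: 15

15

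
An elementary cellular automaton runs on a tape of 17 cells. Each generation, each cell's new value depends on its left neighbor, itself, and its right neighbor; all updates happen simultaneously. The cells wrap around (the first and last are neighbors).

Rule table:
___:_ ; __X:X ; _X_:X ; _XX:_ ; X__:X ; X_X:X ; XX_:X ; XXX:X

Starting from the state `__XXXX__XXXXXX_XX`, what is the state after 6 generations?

XXX_XXX_XXXXX_XXX

generation 1: XX_XXXXX_XXXXXX_X
generation 2: XXX_XXXXX_XXXXXX_
generation 3: _XXX_XXXXX_XXXXXX
generation 4: X_XXX_XXXXX_XXXXX
generation 5: XX_XXX_XXXXX_XXXX
generation 6: XXX_XXX_XXXXX_XXX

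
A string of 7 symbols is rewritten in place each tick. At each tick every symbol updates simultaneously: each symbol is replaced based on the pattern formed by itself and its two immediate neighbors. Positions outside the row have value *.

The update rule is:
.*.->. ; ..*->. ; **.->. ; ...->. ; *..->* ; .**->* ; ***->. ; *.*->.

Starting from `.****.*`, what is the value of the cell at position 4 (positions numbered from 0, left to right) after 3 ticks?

.*....*
..*...*
*..*..*
position 4 holds .

.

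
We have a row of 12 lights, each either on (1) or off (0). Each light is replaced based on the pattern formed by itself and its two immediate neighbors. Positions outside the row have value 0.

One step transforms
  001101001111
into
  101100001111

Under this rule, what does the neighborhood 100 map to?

0

At position 6 the neighborhood is 100; the next row has 0 there.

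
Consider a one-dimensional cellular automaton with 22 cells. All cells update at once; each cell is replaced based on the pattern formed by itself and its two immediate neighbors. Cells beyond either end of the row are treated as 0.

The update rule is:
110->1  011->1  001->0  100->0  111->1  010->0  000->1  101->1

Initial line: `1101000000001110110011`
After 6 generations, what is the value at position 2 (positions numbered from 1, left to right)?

generation 1: 1110011111101111110011
generation 2: 1110011111111111110011
generation 3: 1110011111111111110011  (fixed point — unchanged through generation 6)
position 2 holds 1

1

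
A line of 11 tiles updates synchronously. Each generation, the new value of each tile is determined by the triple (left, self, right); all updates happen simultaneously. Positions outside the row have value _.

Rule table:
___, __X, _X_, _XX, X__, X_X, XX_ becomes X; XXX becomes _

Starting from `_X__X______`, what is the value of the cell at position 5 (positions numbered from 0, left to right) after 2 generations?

_

generation 1: XXXXXXXXXXX
generation 2: X_________X
position 5 holds _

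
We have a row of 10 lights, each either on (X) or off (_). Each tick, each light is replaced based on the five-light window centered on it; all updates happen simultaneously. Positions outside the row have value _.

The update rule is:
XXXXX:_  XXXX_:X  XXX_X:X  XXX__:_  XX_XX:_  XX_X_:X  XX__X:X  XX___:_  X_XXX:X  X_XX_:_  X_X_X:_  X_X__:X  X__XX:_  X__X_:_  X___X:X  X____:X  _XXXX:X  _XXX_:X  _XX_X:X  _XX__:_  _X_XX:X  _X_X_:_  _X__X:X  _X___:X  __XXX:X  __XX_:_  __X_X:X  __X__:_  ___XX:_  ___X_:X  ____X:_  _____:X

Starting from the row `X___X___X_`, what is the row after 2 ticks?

_XXX_XXX_X
_XXX_XXXXX

_XXX_XXXXX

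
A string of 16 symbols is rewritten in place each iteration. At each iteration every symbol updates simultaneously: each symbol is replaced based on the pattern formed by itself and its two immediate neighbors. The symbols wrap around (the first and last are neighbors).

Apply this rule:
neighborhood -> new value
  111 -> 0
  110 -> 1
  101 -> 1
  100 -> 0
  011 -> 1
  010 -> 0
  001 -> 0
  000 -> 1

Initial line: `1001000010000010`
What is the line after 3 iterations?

0000011000111001
0111011010101000
0101111101010011

0101111101010011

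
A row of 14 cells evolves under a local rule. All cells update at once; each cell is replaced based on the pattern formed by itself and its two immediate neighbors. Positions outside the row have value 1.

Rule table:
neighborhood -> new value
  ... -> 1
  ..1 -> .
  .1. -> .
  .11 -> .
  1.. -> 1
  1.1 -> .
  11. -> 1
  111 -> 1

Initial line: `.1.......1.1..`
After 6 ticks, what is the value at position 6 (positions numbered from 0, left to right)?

.

..111111....1.
1..11111111...
11..111111111.
111..11111111.
1111..1111111.
11111..111111.
position 6 holds .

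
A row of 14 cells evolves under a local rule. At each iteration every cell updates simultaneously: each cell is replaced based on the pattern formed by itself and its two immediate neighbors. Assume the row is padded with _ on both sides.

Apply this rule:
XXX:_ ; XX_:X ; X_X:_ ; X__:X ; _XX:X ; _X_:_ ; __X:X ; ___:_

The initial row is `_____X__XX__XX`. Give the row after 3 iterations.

__X_XX_X____X_

____X_XXXXXXXX
___X__X______X
__X_XX_X____X_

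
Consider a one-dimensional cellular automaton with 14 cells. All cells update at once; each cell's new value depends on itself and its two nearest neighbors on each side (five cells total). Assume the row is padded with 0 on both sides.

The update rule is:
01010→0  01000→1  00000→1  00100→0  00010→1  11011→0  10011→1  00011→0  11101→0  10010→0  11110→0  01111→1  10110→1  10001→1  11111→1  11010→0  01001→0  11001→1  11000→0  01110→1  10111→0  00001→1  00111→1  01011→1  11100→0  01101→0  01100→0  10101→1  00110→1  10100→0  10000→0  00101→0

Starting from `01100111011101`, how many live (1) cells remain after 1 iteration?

6

iteration 1: 01011110001000
count of 1: 6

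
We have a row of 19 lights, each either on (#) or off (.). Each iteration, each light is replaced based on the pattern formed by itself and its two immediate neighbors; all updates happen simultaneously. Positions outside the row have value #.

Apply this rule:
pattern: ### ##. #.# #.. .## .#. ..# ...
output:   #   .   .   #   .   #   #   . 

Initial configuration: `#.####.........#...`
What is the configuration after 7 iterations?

...##.#.......###.#
#.#...##.....#.#...
..##.#..#...##.##.#
##...#####.#.......
#.#.#.###..##.....#
..#.#..#.##..#...#.
###.####...####.##.

###.####...####.##.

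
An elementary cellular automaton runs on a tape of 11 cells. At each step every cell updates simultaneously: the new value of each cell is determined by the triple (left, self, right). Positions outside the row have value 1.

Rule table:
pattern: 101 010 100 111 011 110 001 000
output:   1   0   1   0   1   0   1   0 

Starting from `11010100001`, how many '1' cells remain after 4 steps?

8

00101010011
11010101110
00101011001
11010110111
count of 1: 8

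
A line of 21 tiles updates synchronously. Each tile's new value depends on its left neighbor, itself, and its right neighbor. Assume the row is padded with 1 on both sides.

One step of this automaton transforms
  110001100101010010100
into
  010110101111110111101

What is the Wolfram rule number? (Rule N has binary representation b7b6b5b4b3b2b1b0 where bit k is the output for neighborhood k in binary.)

103

position 0: 111 → 0  (bit 7 = 0)
position 1: 110 → 1  (bit 6 = 1)
position 10: 101 → 1  (bit 5 = 1)
position 2: 100 → 0  (bit 4 = 0)
position 5: 011 → 0  (bit 3 = 0)
position 9: 010 → 1  (bit 2 = 1)
position 4: 001 → 1  (bit 1 = 1)
position 3: 000 → 1  (bit 0 = 1)
bits b7..b0 = 01100111 = 103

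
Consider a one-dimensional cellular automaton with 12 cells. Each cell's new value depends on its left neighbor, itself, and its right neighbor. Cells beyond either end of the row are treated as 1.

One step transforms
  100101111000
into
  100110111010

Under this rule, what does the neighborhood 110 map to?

1

At position 0 the neighborhood is 110; the next row has 1 there.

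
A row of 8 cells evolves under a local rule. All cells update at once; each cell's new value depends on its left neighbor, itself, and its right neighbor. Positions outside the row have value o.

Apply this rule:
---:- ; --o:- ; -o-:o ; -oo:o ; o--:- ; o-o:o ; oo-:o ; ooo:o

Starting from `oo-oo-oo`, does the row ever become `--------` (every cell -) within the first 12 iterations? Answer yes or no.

oooooooo
oooooooo  (fixed point — unchanged through iteration 12)
iteration 12 is oooooooo, still not uniform -

no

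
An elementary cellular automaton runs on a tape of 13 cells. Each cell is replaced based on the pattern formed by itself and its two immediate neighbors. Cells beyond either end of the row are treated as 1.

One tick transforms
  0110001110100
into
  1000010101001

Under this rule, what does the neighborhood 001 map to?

1

At position 5 the neighborhood is 001; the next row has 1 there.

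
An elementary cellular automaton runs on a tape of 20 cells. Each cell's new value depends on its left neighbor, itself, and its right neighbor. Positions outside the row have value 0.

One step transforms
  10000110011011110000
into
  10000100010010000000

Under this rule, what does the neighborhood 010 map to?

1

At position 0 the neighborhood is 010; the next row has 1 there.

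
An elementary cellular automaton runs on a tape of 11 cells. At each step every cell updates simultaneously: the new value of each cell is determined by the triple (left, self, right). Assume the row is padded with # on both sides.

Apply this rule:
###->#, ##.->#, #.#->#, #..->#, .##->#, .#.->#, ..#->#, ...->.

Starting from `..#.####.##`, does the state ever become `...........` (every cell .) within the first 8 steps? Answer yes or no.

no

###########
###########  (fixed point — unchanged through step 8)
step 8 is ###########, still not uniform .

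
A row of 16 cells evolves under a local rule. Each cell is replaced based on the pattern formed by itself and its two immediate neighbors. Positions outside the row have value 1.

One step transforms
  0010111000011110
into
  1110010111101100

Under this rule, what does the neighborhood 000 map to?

At position 8 the neighborhood is 000; the next row has 1 there.

1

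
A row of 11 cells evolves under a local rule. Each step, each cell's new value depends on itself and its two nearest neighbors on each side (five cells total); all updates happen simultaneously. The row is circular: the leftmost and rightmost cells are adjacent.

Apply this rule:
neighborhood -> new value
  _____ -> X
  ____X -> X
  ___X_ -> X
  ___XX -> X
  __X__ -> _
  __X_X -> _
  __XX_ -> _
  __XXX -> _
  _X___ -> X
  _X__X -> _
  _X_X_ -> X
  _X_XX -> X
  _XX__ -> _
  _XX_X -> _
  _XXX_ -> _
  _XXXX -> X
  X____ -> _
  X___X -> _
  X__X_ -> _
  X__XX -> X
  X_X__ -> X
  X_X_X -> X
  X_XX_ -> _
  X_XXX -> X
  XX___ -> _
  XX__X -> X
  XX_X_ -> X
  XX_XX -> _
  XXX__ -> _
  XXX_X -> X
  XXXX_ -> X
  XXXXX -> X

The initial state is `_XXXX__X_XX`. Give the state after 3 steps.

_XXX_X__X__
X__XXX___X_
X_X_____X_X

X_X_____X_X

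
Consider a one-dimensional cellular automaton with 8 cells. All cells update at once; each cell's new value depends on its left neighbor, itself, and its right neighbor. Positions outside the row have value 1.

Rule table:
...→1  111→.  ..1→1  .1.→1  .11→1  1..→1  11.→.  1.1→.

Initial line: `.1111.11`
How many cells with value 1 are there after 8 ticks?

tick 1: .1....1.
tick 2: .111111.
tick 3: .1......
tick 4: .1111111
tick 5: .1......  (repeats tick 3; period 2)
tick 8: .1111111
count of 1: 7

7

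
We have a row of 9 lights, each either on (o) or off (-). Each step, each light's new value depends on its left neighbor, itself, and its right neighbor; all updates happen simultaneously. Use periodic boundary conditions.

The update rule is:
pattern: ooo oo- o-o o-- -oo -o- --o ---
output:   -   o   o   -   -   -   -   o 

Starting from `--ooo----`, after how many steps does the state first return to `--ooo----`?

36

o---o-ooo
o-o--o---
-o-----o-
---ooo---
oo---o-oo
-o-o--o--
--o-----o
----ooo--
ooo---o-o
--o-o--o-
o--o-----
-----ooo-
oooo---o-
---o-o--o
-o--o----
------ooo
-oooo---o
o---o-o--
--o--o---
o------oo
o-oooo---
-o---o-o-
---o--o--
oo------o
-o-oooo--
--o---o-o
----o--o-
ooo------
--o-oooo-
o--o---o-
-----o--o
-ooo-----
---o-oooo
-o--o---o
o-----o--
--ooo----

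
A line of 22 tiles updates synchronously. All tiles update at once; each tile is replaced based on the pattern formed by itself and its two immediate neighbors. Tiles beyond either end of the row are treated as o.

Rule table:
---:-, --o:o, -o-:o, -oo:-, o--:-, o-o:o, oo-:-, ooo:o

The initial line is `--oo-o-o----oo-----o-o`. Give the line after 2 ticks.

oo-o-oo---oo-----o-o-o

-o--oooo---o------ooo-
oo-o-oo---oo-----o-o-o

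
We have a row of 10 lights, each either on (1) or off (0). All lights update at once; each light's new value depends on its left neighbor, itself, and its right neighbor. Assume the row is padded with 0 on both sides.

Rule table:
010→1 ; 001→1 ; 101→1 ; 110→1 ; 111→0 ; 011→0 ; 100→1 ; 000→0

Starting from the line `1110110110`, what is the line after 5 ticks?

tick 1: 0011011011
tick 2: 0101101101
tick 3: 1110110111
tick 4: 0011011001
tick 5: 0101101111

0101101111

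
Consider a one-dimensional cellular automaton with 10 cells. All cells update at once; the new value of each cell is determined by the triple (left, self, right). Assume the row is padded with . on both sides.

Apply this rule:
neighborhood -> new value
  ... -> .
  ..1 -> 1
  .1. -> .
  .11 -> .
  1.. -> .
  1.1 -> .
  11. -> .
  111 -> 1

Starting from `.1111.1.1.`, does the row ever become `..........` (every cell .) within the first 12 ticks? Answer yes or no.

tick 1: 1.11......
tick 2: ..........
all cells are . at tick 2

yes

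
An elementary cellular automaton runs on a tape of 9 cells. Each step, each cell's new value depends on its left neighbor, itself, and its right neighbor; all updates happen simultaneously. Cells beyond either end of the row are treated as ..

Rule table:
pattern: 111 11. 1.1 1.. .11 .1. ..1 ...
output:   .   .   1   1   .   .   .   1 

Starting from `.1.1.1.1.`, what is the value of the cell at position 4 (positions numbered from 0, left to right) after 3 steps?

step 1: ..1.1.1.1
step 2: 1..1.1.1.
step 3: .1..1.1.1
position 4 holds 1

1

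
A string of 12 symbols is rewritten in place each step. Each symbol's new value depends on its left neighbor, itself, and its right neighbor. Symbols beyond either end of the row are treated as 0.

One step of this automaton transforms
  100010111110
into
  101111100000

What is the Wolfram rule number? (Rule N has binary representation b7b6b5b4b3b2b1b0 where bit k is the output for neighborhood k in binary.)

47

position 7: 111 → 0  (bit 7 = 0)
position 10: 110 → 0  (bit 6 = 0)
position 5: 101 → 1  (bit 5 = 1)
position 1: 100 → 0  (bit 4 = 0)
position 6: 011 → 1  (bit 3 = 1)
position 0: 010 → 1  (bit 2 = 1)
position 3: 001 → 1  (bit 1 = 1)
position 2: 000 → 1  (bit 0 = 1)
bits b7..b0 = 00101111 = 47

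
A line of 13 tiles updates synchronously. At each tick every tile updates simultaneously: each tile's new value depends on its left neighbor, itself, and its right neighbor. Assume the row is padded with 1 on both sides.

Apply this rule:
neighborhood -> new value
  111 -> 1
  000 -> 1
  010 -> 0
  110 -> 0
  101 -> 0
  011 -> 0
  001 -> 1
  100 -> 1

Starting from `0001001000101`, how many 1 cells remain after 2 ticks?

1110110111000
1100000010111
count of 1: 6

6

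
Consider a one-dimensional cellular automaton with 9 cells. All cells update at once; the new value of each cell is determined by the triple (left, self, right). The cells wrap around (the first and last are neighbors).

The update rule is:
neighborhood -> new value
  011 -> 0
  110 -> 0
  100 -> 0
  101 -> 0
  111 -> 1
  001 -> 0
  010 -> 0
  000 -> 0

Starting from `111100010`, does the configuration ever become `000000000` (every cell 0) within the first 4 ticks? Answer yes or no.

011000000
000000000
all cells are 0 at tick 2

yes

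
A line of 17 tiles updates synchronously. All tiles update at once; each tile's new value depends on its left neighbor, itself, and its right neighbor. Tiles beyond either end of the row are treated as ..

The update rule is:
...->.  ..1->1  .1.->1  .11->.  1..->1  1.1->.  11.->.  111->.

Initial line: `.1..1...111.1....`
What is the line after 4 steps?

.....1111.......1

step 1: 111111.1....11...
step 2: .......11..1..1..
step 3: ......1..1111111.
step 4: .....1111.......1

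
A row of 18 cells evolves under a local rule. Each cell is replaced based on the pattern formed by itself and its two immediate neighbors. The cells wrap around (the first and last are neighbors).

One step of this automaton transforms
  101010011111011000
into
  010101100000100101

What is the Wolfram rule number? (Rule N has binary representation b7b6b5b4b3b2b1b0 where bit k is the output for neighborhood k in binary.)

50

position 8: 111 → 0  (bit 7 = 0)
position 11: 110 → 0  (bit 6 = 0)
position 1: 101 → 1  (bit 5 = 1)
position 5: 100 → 1  (bit 4 = 1)
position 7: 011 → 0  (bit 3 = 0)
position 0: 010 → 0  (bit 2 = 0)
position 6: 001 → 1  (bit 1 = 1)
position 16: 000 → 0  (bit 0 = 0)
bits b7..b0 = 00110010 = 50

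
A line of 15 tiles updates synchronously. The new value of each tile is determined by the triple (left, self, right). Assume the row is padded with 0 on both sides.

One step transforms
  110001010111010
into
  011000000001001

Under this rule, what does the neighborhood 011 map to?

At position 0 the neighborhood is 011; the next row has 0 there.

0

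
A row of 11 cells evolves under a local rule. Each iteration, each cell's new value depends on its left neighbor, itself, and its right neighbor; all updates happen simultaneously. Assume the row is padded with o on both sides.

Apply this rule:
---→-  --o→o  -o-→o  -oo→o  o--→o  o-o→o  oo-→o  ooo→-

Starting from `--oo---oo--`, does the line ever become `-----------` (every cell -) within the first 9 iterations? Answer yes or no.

yes

ooooo-ooooo
----ooo----
o--oo-oo--o
ooooooooooo
-----------
all cells are - at iteration 5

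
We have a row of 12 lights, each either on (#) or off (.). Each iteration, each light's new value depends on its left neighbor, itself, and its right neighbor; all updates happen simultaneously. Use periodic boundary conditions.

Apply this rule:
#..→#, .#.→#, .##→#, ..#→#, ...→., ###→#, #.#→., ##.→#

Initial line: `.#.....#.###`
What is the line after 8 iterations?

.###.###.###

.##...##.###
.###.###.###
.###.###.###  (fixed point — unchanged through iteration 8)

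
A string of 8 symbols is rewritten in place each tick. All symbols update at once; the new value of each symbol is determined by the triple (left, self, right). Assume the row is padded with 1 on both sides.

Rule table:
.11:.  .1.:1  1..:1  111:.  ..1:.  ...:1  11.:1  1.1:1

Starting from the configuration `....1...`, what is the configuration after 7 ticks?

111.111.
..11..11
1..11...
11..111.
.11...11
1.111...
11..111.

11..111.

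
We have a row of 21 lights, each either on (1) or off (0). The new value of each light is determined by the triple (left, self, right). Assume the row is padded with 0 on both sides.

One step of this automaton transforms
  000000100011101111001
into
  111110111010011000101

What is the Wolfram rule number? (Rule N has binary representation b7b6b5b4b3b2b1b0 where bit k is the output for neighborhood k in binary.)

position 11: 111 → 0  (bit 7 = 0)
position 12: 110 → 0  (bit 6 = 0)
position 13: 101 → 1  (bit 5 = 1)
position 7: 100 → 1  (bit 4 = 1)
position 10: 011 → 1  (bit 3 = 1)
position 6: 010 → 1  (bit 2 = 1)
position 5: 001 → 0  (bit 1 = 0)
position 0: 000 → 1  (bit 0 = 1)
bits b7..b0 = 00111101 = 61

61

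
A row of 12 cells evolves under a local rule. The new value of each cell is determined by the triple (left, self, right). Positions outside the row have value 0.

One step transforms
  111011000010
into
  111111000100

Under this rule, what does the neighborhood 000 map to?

At position 7 the neighborhood is 000; the next row has 0 there.

0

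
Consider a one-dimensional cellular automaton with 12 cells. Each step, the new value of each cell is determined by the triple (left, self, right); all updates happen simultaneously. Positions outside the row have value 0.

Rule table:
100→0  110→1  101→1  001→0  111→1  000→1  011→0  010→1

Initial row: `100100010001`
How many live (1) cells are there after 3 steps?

9

100101010101
100111111111
100011111111
count of 1: 9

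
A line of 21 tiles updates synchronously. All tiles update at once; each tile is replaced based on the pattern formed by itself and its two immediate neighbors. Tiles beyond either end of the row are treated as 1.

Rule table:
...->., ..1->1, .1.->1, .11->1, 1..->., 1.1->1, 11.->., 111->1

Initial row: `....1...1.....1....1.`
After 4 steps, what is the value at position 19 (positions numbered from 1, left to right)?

1

...11..11....11...111
..11..11....11...1111
.11..11....11...11111
11..11....11...111111
position 19 holds 1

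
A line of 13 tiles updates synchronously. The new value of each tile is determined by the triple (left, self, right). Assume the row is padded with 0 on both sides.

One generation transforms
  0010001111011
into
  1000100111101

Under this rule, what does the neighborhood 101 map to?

1

At position 10 the neighborhood is 101; the next row has 1 there.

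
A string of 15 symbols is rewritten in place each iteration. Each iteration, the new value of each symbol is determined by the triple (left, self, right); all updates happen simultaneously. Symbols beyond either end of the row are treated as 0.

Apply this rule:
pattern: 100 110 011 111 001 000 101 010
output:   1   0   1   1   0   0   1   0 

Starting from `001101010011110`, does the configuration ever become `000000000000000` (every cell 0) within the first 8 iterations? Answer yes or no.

001010101011101
000101010111010
000010101110101
000001011101010
000000111010101
000000110101010
000000101010101
000000010101010
iteration 8 is 000000010101010, still not uniform 0

no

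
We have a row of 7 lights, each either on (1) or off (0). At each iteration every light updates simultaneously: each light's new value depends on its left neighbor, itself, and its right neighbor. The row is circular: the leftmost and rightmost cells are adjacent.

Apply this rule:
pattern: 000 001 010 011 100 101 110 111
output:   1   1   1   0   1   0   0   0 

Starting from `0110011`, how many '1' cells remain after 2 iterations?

5

0001100
1110011
count of 1: 5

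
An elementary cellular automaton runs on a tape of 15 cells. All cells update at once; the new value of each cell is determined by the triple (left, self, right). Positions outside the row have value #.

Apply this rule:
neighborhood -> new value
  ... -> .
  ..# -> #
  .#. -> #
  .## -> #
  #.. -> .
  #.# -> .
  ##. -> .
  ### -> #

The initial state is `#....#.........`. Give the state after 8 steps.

....##........#
...##........##
..##........###
.##........####
.#........#####
.#.......######
.#......#######
.#.....########

.#.....########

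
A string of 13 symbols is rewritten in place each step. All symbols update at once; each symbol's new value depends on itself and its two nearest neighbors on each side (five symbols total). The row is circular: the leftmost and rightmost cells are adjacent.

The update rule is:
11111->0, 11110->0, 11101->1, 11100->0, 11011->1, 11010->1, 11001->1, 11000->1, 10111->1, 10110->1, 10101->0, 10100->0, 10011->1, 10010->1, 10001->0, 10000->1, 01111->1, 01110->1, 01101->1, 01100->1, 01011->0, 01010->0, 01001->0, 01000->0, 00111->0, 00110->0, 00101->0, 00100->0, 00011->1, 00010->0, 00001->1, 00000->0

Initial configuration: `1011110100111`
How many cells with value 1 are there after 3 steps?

1111011001010
1101111110000
0111100001111
count of 1: 8

8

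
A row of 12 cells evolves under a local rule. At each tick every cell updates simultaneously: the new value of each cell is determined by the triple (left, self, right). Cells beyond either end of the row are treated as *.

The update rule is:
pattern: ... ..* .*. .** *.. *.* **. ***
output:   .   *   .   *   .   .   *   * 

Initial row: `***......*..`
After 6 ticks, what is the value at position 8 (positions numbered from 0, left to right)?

*

***.....*..*
***....*..**
***...*..***
***..*..****
***.*..*****
***...******
position 8 holds *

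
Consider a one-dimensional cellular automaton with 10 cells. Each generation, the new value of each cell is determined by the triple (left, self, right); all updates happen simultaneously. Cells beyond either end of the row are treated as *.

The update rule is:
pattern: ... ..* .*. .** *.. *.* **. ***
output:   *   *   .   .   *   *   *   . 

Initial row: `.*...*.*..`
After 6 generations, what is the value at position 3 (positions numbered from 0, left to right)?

*

*.***.*.**
**..**.*..
.***.**.**
*..**.**..
***.**.***
..**.**...
position 3 holds *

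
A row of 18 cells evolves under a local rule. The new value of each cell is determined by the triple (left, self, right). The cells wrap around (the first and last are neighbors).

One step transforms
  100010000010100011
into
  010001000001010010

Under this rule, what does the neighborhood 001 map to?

0

At position 3 the neighborhood is 001; the next row has 0 there.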